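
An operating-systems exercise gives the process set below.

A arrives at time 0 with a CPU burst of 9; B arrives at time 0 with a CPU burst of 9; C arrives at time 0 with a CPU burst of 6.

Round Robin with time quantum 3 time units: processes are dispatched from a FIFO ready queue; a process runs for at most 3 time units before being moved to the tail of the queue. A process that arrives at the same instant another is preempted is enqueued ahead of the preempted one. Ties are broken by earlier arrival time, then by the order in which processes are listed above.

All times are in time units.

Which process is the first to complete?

C

Schedule: | A 0-3 | B 3-6 | C 6-9 | A 9-12 | B 12-15 | C 15-18 | A 18-21 | B 21-24 |
Completion: A=21  B=24  C=18
Finish order: C → A → B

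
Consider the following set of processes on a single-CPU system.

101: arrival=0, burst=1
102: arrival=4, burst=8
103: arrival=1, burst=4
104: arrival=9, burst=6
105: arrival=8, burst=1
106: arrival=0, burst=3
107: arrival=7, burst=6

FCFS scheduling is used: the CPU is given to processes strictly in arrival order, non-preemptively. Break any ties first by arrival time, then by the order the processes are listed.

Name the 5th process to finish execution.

107

Timeline: | 101 0-1 | 106 1-4 | 103 4-8 | 102 8-16 | 107 16-22 | 105 22-23 | 104 23-29 |
Completion: 101=1  102=16  103=8  104=29  105=23  106=4  107=22
Finish order: 101 → 106 → 103 → 102 → 107 → 105 → 104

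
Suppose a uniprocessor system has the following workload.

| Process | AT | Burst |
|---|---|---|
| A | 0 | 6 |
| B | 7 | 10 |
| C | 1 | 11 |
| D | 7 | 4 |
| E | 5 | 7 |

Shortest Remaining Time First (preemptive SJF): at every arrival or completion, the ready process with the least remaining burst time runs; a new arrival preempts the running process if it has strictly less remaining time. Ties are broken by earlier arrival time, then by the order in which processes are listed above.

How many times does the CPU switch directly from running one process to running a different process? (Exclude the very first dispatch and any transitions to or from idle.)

Schedule: | A 0-6 | E 6-7 | D 7-11 | E 11-17 | B 17-27 | C 27-38 |
Completion: A=6  B=27  C=38  D=11  E=17

5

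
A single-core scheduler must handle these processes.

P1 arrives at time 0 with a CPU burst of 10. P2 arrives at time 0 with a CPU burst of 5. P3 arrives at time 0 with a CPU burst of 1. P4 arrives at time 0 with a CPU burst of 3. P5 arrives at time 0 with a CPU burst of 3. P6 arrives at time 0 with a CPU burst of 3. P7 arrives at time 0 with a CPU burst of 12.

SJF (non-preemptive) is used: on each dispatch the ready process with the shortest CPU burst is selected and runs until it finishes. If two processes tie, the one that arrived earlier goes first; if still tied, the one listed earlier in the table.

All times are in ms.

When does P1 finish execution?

25

Schedule: | P3 0-1 | P4 1-4 | P5 4-7 | P6 7-10 | P2 10-15 | P1 15-25 | P7 25-37 |
Completion: P1=25  P2=15  P3=1  P4=4  P5=7  P6=10  P7=37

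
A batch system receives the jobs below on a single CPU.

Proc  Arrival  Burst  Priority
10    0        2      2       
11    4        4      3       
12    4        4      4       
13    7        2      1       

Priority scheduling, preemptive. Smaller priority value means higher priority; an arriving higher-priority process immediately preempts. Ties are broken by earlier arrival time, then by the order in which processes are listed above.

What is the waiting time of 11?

2

Schedule: | 10 0-2 | idle 2-4 | 11 4-7 | 13 7-9 | 11 9-10 | 12 10-14 |
Completion: 10=2  11=10  12=14  13=9
Waiting(11) = turnaround − burst = 6 − 4 = 2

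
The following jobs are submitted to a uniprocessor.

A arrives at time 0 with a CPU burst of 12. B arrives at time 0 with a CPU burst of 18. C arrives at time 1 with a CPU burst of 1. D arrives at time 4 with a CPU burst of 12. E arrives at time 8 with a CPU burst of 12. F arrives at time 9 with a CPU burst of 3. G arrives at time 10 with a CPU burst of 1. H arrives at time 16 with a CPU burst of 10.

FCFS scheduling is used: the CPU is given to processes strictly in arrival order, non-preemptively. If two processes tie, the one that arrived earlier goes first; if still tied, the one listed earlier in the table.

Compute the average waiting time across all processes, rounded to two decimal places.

Timeline: | A 0-12 | B 12-30 | C 30-31 | D 31-43 | E 43-55 | F 55-58 | G 58-59 | H 59-69 |
Completion: A=12  B=30  C=31  D=43  E=55  F=58  G=59  H=69
Turnaround (C−A): A=12  B=30  C=30  D=39  E=47  F=49  G=49  H=53
Waiting times: A=0, B=12, C=29, D=27, E=35, F=46, G=48, H=43
Average waiting = (0+12+29+27+35+46+48+43) / 8 = 240/8 = 30.00

30.00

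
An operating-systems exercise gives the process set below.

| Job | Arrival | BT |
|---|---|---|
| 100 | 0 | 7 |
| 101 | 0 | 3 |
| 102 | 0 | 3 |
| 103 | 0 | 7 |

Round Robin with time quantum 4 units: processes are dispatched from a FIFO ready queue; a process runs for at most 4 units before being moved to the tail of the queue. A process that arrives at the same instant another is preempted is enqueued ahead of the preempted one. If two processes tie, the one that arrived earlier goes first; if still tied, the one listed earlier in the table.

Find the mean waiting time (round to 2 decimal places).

8.50

Timeline: | 100 0-4 | 101 4-7 | 102 7-10 | 103 10-14 | 100 14-17 | 103 17-20 |
Completion: 100=17  101=7  102=10  103=20
Turnaround (C−A): 100=17  101=7  102=10  103=20
Waiting times: 100=10, 101=4, 102=7, 103=13
Average waiting = (10+4+7+13) / 4 = 34/4 = 8.50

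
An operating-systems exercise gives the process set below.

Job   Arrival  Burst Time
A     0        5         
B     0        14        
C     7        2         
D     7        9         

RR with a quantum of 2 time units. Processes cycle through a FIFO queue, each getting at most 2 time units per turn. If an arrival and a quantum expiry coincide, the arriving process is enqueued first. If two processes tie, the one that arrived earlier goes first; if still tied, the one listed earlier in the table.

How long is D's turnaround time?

21

Gantt: | A 0-2 | B 2-4 | A 4-6 | B 6-8 | A 8-9 | C 9-11 | D 11-13 | B 13-15 | D 15-17 | B 17-19 | D 19-21 | B 21-23 | D 23-25 | B 25-27 | D 27-28 | B 28-30 |
Completion: A=9  B=30  C=11  D=28
Turnaround (C−A): A=9  B=30  C=4  D=21
Turnaround(D) = completion − arrival = 28 − 7 = 21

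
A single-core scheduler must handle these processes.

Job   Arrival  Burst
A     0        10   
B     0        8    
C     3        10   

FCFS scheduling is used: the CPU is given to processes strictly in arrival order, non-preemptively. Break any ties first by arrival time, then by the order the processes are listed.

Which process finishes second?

B

Schedule: | A 0-10 | B 10-18 | C 18-28 |
Completion: A=10  B=18  C=28
Finish order: A → B → C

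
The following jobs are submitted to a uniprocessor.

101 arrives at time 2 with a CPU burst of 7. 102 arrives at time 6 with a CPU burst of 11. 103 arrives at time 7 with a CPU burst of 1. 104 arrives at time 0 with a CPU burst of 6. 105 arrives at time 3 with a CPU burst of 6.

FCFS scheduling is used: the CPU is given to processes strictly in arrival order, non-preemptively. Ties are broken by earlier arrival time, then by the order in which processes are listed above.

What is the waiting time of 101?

Timeline: | 104 0-6 | 101 6-13 | 105 13-19 | 102 19-30 | 103 30-31 |
Completion: 101=13  102=30  103=31  104=6  105=19
Waiting(101) = turnaround − burst = 11 − 7 = 4

4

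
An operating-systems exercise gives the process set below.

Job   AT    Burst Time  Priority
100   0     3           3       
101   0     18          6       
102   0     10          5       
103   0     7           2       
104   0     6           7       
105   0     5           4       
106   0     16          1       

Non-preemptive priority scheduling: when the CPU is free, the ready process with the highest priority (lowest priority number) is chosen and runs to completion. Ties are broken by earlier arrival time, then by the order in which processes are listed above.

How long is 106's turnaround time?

Timeline: | 106 0-16 | 103 16-23 | 100 23-26 | 105 26-31 | 102 31-41 | 101 41-59 | 104 59-65 |
Completion: 100=26  101=59  102=41  103=23  104=65  105=31  106=16
Turnaround(106) = completion − arrival = 16 − 0 = 16

16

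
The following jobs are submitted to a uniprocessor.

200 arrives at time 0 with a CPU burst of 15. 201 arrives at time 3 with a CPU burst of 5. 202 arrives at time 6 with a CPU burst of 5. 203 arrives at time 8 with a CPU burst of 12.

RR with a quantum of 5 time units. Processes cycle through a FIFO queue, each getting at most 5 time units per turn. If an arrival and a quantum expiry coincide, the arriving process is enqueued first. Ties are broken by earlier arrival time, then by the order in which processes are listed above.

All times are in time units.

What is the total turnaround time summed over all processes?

80

Timeline: | 200 0-5 | 201 5-10 | 200 10-15 | 202 15-20 | 203 20-25 | 200 25-30 | 203 30-37 |
Completion: 200=30  201=10  202=20  203=37
Turnaround (C−A): 200=30  201=7  202=14  203=29
Turnaround = completion − arrival: 200=30, 201=7, 202=14, 203=29
Total turnaround = 30 + 7 + 14 + 29 = 80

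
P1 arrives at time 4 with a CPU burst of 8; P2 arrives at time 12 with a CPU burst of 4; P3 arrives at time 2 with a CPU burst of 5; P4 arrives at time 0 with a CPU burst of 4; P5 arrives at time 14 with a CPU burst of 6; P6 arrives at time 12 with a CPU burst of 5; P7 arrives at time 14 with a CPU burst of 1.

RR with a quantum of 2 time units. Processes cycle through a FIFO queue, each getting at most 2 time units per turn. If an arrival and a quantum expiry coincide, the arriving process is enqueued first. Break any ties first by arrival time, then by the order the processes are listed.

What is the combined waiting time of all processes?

Timeline: | P4 0-2 | P3 2-4 | P4 4-6 | P1 6-8 | P3 8-10 | P1 10-12 | P3 12-13 | P2 13-15 | P6 15-17 | P1 17-19 | P5 19-21 | P7 21-22 | P2 22-24 | P6 24-26 | P1 26-28 | P5 28-30 | P6 30-31 | P5 31-33 |
Completion: P1=28  P2=24  P3=13  P4=6  P5=33  P6=31  P7=22
Turnaround (C−A): P1=24  P2=12  P3=11  P4=6  P5=19  P6=19  P7=8
Waiting = turnaround − burst: P1=16, P2=8, P3=6, P4=2, P5=13, P6=14, P7=7
Total waiting = 16 + 8 + 6 + 2 + 13 + 14 + 7 = 66

66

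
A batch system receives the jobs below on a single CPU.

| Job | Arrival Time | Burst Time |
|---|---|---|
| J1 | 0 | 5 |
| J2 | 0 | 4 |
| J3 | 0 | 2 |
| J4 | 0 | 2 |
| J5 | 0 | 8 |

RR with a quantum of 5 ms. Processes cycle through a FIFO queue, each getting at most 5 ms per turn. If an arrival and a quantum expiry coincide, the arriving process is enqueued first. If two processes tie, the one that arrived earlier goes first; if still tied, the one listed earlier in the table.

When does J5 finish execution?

21

Gantt: | J1 0-5 | J2 5-9 | J3 9-11 | J4 11-13 | J5 13-21 |
Completion: J1=5  J2=9  J3=11  J4=13  J5=21
Turnaround (C−A): J1=5  J2=9  J3=11  J4=13  J5=21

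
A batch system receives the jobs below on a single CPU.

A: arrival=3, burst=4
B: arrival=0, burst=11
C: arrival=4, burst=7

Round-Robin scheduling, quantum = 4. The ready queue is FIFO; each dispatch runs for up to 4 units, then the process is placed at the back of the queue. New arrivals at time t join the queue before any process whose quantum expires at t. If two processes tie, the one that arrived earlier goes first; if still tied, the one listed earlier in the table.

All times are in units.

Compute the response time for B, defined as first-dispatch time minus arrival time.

Gantt: | B 0-4 | A 4-8 | C 8-12 | B 12-16 | C 16-19 | B 19-22 |
Completion: A=8  B=22  C=19
Turnaround (C−A): A=5  B=22  C=15
Response(B) = first start − arrival = 0 − 0 = 0

0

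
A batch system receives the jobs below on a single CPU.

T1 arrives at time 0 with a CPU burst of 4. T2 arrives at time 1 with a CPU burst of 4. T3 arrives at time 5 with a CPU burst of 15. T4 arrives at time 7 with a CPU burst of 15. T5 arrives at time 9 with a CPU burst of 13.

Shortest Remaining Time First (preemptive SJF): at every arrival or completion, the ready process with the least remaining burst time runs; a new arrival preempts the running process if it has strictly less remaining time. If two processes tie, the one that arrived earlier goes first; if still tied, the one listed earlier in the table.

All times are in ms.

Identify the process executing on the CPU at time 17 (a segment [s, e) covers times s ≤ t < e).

T5

Timeline: | T1 0-4 | T2 4-8 | T3 8-9 | T5 9-22 | T3 22-36 | T4 36-51 |
Completion: T1=4  T2=8  T3=36  T4=51  T5=22
Turnaround (C−A): T1=4  T2=7  T3=31  T4=44  T5=13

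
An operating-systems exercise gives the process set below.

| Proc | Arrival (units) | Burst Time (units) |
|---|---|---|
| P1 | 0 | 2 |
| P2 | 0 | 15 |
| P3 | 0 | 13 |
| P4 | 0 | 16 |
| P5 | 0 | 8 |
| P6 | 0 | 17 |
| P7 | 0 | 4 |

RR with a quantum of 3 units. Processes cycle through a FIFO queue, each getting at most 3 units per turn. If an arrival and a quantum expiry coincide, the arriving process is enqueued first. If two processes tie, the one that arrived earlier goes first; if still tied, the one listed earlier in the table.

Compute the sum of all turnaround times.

364

Gantt: | P1 0-2 | P2 2-5 | P3 5-8 | P4 8-11 | P5 11-14 | P6 14-17 | P7 17-20 | P2 20-23 | P3 23-26 | P4 26-29 | P5 29-32 | P6 32-35 | P7 35-36 | P2 36-39 | P3 39-42 | P4 42-45 | P5 45-47 | P6 47-50 | P2 50-53 | P3 53-56 | P4 56-59 | P6 59-62 | P2 62-65 | P3 65-66 | P4 66-69 | P6 69-72 | P4 72-73 | P6 73-75 |
Completion: P1=2  P2=65  P3=66  P4=73  P5=47  P6=75  P7=36
Turnaround = completion − arrival: P1=2, P2=65, P3=66, P4=73, P5=47, P6=75, P7=36
Total turnaround = 2 + 65 + 66 + 73 + 47 + 75 + 36 = 364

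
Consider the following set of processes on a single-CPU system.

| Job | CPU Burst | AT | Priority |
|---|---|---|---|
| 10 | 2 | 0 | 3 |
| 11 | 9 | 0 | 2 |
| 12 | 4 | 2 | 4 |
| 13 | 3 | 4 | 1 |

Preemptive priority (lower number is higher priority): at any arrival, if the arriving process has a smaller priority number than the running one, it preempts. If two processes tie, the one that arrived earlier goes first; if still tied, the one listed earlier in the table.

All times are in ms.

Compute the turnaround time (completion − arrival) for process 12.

16

Schedule: | 11 0-4 | 13 4-7 | 11 7-12 | 10 12-14 | 12 14-18 |
Completion: 10=14  11=12  12=18  13=7
Turnaround (C−A): 10=14  11=12  12=16  13=3
Turnaround(12) = completion − arrival = 18 − 2 = 16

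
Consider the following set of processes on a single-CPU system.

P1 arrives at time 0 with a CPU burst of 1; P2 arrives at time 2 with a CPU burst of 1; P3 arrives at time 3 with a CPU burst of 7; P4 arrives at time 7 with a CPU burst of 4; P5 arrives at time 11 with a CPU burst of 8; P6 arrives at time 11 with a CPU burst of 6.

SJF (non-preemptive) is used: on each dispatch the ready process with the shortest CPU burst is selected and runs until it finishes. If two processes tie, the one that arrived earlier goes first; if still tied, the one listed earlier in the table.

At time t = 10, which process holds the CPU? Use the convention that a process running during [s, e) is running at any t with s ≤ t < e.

P4

Timeline: | P1 0-1 | idle 1-2 | P2 2-3 | P3 3-10 | P4 10-14 | P6 14-20 | P5 20-28 |
Completion: P1=1  P2=3  P3=10  P4=14  P5=28  P6=20
Turnaround (C−A): P1=1  P2=1  P3=7  P4=7  P5=17  P6=9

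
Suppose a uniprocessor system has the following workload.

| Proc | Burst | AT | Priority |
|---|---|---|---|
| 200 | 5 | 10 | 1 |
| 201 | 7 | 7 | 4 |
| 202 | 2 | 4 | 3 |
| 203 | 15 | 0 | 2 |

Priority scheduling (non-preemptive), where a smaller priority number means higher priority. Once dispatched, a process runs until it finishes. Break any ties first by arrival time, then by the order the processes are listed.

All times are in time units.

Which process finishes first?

Gantt: | 203 0-15 | 200 15-20 | 202 20-22 | 201 22-29 |
Completion: 200=20  201=29  202=22  203=15
Turnaround (C−A): 200=10  201=22  202=18  203=15
Finish order: 203 → 200 → 202 → 201

203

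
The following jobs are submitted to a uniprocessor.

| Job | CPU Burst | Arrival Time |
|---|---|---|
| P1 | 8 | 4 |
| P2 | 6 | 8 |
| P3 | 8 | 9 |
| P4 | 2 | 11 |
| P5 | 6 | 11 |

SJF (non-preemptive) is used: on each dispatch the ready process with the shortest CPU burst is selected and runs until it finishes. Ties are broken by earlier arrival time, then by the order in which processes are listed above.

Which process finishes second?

Schedule: | idle 0-4 | P1 4-12 | P4 12-14 | P2 14-20 | P5 20-26 | P3 26-34 |
Completion: P1=12  P2=20  P3=34  P4=14  P5=26
Turnaround (C−A): P1=8  P2=12  P3=25  P4=3  P5=15
Finish order: P1 → P4 → P2 → P5 → P3

P4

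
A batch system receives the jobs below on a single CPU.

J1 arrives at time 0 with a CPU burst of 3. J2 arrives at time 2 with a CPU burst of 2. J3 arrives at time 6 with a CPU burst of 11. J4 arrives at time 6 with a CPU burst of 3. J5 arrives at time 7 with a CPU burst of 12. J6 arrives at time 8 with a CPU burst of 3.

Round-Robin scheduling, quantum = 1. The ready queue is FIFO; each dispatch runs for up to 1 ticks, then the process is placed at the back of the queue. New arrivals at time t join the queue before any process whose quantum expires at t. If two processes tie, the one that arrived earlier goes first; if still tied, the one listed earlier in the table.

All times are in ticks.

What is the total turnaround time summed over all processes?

Gantt: | J1 0-2 | J2 2-3 | J1 3-4 | J2 4-5 | idle 5-6 | J3 6-7 | J4 7-8 | J5 8-9 | J3 9-10 | J6 10-11 | J4 11-12 | J5 12-13 | J3 13-14 | J6 14-15 | J4 15-16 | J5 16-17 | J3 17-18 | J6 18-19 | J5 19-20 | J3 20-21 | J5 21-22 | J3 22-23 | J5 23-24 | J3 24-25 | J5 25-26 | J3 26-27 | J5 27-28 | J3 28-29 | J5 29-30 | J3 30-31 | J5 31-32 | J3 32-33 | J5 33-35 |
Completion: J1=4  J2=5  J3=33  J4=16  J5=35  J6=19
Turnaround = completion − arrival: J1=4, J2=3, J3=27, J4=10, J5=28, J6=11
Total turnaround = 4 + 3 + 27 + 10 + 28 + 11 = 83

83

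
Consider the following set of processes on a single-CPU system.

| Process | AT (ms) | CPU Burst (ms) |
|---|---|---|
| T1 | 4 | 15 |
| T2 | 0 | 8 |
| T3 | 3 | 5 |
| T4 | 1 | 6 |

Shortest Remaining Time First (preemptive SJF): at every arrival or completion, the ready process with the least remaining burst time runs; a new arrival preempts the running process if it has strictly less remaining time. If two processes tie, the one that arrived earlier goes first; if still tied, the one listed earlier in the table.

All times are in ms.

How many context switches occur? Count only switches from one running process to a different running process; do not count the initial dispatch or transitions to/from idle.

4

Schedule: | T2 0-1 | T4 1-7 | T3 7-12 | T2 12-19 | T1 19-34 |
Completion: T1=34  T2=19  T3=12  T4=7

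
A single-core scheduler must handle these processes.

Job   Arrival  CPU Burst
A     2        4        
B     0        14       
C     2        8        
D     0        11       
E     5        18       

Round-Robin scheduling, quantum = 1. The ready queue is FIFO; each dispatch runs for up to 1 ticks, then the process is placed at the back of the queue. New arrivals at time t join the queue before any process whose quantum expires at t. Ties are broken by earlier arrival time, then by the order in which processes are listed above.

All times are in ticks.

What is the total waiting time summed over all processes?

Gantt: | B 0-1 | D 1-2 | B 2-3 | A 3-4 | C 4-5 | D 5-6 | B 6-7 | A 7-8 | E 8-9 | C 9-10 | D 10-11 | B 11-12 | A 12-13 | E 13-14 | C 14-15 | D 15-16 | B 16-17 | A 17-18 | E 18-19 | C 19-20 | D 20-21 | B 21-22 | E 22-23 | C 23-24 | D 24-25 | B 25-26 | E 26-27 | C 27-28 | D 28-29 | B 29-30 | E 30-31 | C 31-32 | D 32-33 | B 33-34 | E 34-35 | C 35-36 | D 36-37 | B 37-38 | E 38-39 | D 39-40 | B 40-41 | E 41-42 | D 42-43 | B 43-44 | E 44-45 | B 45-46 | E 46-47 | B 47-48 | E 48-55 |
Completion: A=18  B=48  C=36  D=43  E=55
Turnaround (C−A): A=16  B=48  C=34  D=43  E=50
Waiting = turnaround − burst: A=12, B=34, C=26, D=32, E=32
Total waiting = 12 + 34 + 26 + 32 + 32 = 136

136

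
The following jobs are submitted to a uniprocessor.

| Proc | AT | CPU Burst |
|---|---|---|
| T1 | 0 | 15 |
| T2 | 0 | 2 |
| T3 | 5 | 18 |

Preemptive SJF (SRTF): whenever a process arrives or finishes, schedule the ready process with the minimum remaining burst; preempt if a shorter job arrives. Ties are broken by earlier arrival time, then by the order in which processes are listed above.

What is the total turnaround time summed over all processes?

Timeline: | T2 0-2 | T1 2-17 | T3 17-35 |
Completion: T1=17  T2=2  T3=35
Turnaround = completion − arrival: T1=17, T2=2, T3=30
Total turnaround = 17 + 2 + 30 = 49

49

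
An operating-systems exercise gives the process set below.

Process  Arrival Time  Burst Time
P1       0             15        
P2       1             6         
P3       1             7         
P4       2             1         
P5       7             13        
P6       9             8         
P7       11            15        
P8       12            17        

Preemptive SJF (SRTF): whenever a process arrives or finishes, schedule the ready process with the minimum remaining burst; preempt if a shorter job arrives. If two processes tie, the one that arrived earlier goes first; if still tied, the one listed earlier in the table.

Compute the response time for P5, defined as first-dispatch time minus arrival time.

16

Gantt: | P1 0-1 | P2 1-2 | P4 2-3 | P2 3-8 | P3 8-15 | P6 15-23 | P5 23-36 | P1 36-50 | P7 50-65 | P8 65-82 |
Completion: P1=50  P2=8  P3=15  P4=3  P5=36  P6=23  P7=65  P8=82
Response(P5) = first start − arrival = 23 − 7 = 16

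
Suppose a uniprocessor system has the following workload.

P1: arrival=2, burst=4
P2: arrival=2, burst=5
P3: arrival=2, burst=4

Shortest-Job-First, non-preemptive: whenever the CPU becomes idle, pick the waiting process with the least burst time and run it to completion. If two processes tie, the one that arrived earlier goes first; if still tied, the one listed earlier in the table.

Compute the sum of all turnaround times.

25

Schedule: | idle 0-2 | P1 2-6 | P3 6-10 | P2 10-15 |
Completion: P1=6  P2=15  P3=10
Turnaround (C−A): P1=4  P2=13  P3=8
Turnaround = completion − arrival: P1=4, P2=13, P3=8
Total turnaround = 4 + 13 + 8 = 25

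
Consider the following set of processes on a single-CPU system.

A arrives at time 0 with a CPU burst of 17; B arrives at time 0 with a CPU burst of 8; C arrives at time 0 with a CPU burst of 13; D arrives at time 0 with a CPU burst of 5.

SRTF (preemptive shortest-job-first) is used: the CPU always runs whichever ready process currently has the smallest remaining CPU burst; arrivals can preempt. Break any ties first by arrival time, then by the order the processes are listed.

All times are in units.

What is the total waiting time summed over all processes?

Schedule: | D 0-5 | B 5-13 | C 13-26 | A 26-43 |
Completion: A=43  B=13  C=26  D=5
Waiting = turnaround − burst: A=26, B=5, C=13, D=0
Total waiting = 26 + 5 + 13 + 0 = 44

44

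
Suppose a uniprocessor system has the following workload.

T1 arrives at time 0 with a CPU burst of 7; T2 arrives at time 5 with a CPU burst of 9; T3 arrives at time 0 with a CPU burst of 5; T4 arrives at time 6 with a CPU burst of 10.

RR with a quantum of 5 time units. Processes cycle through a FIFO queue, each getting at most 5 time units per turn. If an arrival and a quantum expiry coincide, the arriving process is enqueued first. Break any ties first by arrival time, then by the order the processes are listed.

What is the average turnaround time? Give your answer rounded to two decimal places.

Schedule: | T1 0-5 | T3 5-10 | T2 10-15 | T1 15-17 | T4 17-22 | T2 22-26 | T4 26-31 |
Completion: T1=17  T2=26  T3=10  T4=31
Turnaround (C−A): T1=17  T2=21  T3=10  T4=25
Turnaround times: T1=17, T2=21, T3=10, T4=25
Average turnaround = (17+21+10+25) / 4 = 73/4 = 18.25

18.25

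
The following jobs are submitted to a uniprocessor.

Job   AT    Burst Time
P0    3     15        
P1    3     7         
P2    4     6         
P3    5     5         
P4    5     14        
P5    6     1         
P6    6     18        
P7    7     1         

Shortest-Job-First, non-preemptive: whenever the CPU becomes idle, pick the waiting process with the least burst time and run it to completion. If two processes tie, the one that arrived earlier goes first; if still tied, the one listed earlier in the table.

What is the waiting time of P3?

7

Timeline: | idle 0-3 | P1 3-10 | P5 10-11 | P7 11-12 | P3 12-17 | P2 17-23 | P4 23-37 | P0 37-52 | P6 52-70 |
Completion: P0=52  P1=10  P2=23  P3=17  P4=37  P5=11  P6=70  P7=12
Turnaround (C−A): P0=49  P1=7  P2=19  P3=12  P4=32  P5=5  P6=64  P7=5
Waiting(P3) = turnaround − burst = 12 − 5 = 7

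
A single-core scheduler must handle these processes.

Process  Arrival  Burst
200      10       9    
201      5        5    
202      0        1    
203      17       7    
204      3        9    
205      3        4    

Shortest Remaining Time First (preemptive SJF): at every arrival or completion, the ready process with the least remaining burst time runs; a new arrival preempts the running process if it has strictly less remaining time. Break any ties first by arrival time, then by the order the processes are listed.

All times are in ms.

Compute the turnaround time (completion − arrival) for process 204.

Gantt: | 202 0-1 | idle 1-3 | 205 3-7 | 201 7-12 | 204 12-21 | 203 21-28 | 200 28-37 |
Completion: 200=37  201=12  202=1  203=28  204=21  205=7
Turnaround (C−A): 200=27  201=7  202=1  203=11  204=18  205=4
Turnaround(204) = completion − arrival = 21 − 3 = 18

18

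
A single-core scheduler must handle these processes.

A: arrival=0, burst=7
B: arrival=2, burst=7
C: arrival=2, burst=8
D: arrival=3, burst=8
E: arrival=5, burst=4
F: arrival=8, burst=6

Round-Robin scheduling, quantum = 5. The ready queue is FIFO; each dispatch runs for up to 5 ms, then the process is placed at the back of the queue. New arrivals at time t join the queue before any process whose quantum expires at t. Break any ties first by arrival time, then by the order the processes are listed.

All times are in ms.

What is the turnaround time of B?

Schedule: | A 0-5 | B 5-10 | C 10-15 | D 15-20 | E 20-24 | A 24-26 | F 26-31 | B 31-33 | C 33-36 | D 36-39 | F 39-40 |
Completion: A=26  B=33  C=36  D=39  E=24  F=40
Turnaround (C−A): A=26  B=31  C=34  D=36  E=19  F=32
Turnaround(B) = completion − arrival = 33 − 2 = 31

31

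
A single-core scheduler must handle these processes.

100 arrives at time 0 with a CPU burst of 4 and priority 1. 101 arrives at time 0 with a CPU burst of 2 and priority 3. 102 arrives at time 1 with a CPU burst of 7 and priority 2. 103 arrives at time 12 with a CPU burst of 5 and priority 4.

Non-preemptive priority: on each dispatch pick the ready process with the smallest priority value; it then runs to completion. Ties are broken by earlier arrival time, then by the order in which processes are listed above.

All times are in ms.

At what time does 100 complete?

Timeline: | 100 0-4 | 102 4-11 | 101 11-13 | 103 13-18 |
Completion: 100=4  101=13  102=11  103=18
Turnaround (C−A): 100=4  101=13  102=10  103=6

4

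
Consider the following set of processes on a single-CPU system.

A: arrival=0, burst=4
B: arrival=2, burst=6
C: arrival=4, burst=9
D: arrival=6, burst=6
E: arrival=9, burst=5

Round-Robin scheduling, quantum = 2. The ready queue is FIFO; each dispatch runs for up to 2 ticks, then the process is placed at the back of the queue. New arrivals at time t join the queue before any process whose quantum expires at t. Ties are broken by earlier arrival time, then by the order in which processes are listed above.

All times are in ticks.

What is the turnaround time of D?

Schedule: | A 0-2 | B 2-4 | A 4-6 | C 6-8 | B 8-10 | D 10-12 | C 12-14 | E 14-16 | B 16-18 | D 18-20 | C 20-22 | E 22-24 | D 24-26 | C 26-28 | E 28-29 | C 29-30 |
Completion: A=6  B=18  C=30  D=26  E=29
Turnaround (C−A): A=6  B=16  C=26  D=20  E=20
Turnaround(D) = completion − arrival = 26 − 6 = 20

20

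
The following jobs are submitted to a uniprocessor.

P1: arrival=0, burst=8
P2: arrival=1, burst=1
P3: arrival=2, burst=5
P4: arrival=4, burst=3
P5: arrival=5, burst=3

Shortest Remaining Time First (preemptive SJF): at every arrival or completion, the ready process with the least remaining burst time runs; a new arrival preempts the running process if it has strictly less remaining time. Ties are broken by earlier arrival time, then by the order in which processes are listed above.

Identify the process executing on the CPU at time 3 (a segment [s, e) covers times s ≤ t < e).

P3

Timeline: | P1 0-1 | P2 1-2 | P3 2-7 | P4 7-10 | P5 10-13 | P1 13-20 |
Completion: P1=20  P2=2  P3=7  P4=10  P5=13
Turnaround (C−A): P1=20  P2=1  P3=5  P4=6  P5=8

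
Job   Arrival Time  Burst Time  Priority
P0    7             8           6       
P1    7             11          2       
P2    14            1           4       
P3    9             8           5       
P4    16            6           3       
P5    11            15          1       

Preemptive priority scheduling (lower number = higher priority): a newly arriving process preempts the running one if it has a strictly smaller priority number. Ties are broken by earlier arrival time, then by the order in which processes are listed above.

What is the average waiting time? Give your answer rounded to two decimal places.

Schedule: | idle 0-7 | P1 7-11 | P5 11-26 | P1 26-33 | P4 33-39 | P2 39-40 | P3 40-48 | P0 48-56 |
Completion: P0=56  P1=33  P2=40  P3=48  P4=39  P5=26
Turnaround (C−A): P0=49  P1=26  P2=26  P3=39  P4=23  P5=15
Waiting times: P0=41, P1=15, P2=25, P3=31, P4=17, P5=0
Average waiting = (41+15+25+31+17+0) / 6 = 129/6 = 21.50

21.50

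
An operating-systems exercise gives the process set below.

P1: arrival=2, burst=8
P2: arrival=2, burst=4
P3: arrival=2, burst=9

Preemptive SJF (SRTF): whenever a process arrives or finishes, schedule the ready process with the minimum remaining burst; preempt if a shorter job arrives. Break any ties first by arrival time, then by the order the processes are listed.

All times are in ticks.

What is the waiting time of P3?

12

Schedule: | idle 0-2 | P2 2-6 | P1 6-14 | P3 14-23 |
Completion: P1=14  P2=6  P3=23
Turnaround (C−A): P1=12  P2=4  P3=21
Waiting(P3) = turnaround − burst = 21 − 9 = 12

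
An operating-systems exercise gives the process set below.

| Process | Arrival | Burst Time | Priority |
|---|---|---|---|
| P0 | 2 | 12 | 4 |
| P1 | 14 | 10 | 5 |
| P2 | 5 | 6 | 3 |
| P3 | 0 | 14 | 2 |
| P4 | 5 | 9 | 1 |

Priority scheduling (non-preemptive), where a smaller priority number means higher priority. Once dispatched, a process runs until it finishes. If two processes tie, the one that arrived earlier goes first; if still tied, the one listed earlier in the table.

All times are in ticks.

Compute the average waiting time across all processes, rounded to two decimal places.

Timeline: | P3 0-14 | P4 14-23 | P2 23-29 | P0 29-41 | P1 41-51 |
Completion: P0=41  P1=51  P2=29  P3=14  P4=23
Waiting times: P0=27, P1=27, P2=18, P3=0, P4=9
Average waiting = (27+27+18+0+9) / 5 = 81/5 = 16.20

16.20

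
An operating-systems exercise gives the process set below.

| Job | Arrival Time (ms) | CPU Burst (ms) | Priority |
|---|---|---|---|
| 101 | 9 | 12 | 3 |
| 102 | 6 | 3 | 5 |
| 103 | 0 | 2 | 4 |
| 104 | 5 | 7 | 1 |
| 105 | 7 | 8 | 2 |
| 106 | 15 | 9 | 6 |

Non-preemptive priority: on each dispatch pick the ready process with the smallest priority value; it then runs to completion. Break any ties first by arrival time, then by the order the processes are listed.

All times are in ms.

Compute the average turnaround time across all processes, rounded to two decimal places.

Schedule: | 103 0-2 | idle 2-5 | 104 5-12 | 105 12-20 | 101 20-32 | 102 32-35 | 106 35-44 |
Completion: 101=32  102=35  103=2  104=12  105=20  106=44
Turnaround times: 101=23, 102=29, 103=2, 104=7, 105=13, 106=29
Average turnaround = (23+29+2+7+13+29) / 6 = 103/6 = 17.17

17.17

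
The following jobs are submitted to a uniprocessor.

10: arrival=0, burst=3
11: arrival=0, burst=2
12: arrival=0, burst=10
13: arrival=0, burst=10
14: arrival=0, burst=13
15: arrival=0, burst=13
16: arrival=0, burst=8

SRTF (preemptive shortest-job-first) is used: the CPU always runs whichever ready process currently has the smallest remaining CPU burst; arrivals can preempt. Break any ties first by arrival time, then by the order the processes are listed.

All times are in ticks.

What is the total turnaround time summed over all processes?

Timeline: | 11 0-2 | 10 2-5 | 16 5-13 | 12 13-23 | 13 23-33 | 14 33-46 | 15 46-59 |
Completion: 10=5  11=2  12=23  13=33  14=46  15=59  16=13
Turnaround (C−A): 10=5  11=2  12=23  13=33  14=46  15=59  16=13
Turnaround = completion − arrival: 10=5, 11=2, 12=23, 13=33, 14=46, 15=59, 16=13
Total turnaround = 5 + 2 + 23 + 33 + 46 + 59 + 13 = 181

181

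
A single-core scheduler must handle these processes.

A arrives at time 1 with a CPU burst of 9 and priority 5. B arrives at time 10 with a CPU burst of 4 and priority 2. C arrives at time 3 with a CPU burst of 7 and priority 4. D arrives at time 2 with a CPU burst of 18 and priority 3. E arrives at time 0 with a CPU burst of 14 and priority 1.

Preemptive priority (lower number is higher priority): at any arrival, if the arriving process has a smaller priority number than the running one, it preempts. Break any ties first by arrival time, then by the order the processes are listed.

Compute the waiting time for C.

33

Schedule: | E 0-14 | B 14-18 | D 18-36 | C 36-43 | A 43-52 |
Completion: A=52  B=18  C=43  D=36  E=14
Turnaround (C−A): A=51  B=8  C=40  D=34  E=14
Waiting(C) = turnaround − burst = 40 − 7 = 33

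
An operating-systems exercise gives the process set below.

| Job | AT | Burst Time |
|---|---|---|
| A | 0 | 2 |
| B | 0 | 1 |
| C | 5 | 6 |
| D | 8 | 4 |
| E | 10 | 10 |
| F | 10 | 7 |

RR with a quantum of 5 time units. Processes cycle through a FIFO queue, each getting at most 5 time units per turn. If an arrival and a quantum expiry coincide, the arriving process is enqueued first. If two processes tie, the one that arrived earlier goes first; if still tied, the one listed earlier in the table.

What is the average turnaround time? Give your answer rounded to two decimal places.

12.17

Schedule: | A 0-2 | B 2-3 | idle 3-5 | C 5-10 | D 10-14 | E 14-19 | F 19-24 | C 24-25 | E 25-30 | F 30-32 |
Completion: A=2  B=3  C=25  D=14  E=30  F=32
Turnaround times: A=2, B=3, C=20, D=6, E=20, F=22
Average turnaround = (2+3+20+6+20+22) / 6 = 73/6 = 12.17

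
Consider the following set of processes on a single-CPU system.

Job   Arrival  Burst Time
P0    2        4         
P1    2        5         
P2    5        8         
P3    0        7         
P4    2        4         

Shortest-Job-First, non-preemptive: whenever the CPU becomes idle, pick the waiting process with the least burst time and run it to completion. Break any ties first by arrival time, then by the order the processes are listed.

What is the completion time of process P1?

Schedule: | P3 0-7 | P0 7-11 | P4 11-15 | P1 15-20 | P2 20-28 |
Completion: P0=11  P1=20  P2=28  P3=7  P4=15
Turnaround (C−A): P0=9  P1=18  P2=23  P3=7  P4=13

20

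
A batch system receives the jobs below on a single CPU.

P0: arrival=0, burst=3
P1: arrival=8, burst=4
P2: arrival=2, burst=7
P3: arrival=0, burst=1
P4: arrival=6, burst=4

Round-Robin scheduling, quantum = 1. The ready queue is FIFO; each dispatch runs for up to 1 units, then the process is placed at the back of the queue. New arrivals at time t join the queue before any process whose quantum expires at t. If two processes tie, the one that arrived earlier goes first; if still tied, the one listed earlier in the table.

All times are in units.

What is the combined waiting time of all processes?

Schedule: | P0 0-1 | P3 1-2 | P0 2-3 | P2 3-4 | P0 4-5 | P2 5-6 | P4 6-7 | P2 7-8 | P4 8-9 | P1 9-10 | P2 10-11 | P4 11-12 | P1 12-13 | P2 13-14 | P4 14-15 | P1 15-16 | P2 16-17 | P1 17-18 | P2 18-19 |
Completion: P0=5  P1=18  P2=19  P3=2  P4=15
Waiting = turnaround − burst: P0=2, P1=6, P2=10, P3=1, P4=5
Total waiting = 2 + 6 + 10 + 1 + 5 = 24

24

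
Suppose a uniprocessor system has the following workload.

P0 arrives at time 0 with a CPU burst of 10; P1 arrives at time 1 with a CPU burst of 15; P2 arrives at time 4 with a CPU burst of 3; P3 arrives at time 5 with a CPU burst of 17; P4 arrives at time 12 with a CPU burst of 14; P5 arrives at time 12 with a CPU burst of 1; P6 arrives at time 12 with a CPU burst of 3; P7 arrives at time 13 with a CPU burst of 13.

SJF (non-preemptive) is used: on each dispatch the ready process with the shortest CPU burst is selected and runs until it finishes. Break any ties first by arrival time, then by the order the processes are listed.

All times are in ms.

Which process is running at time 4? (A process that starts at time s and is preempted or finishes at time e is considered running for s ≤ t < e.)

P0

Timeline: | P0 0-10 | P2 10-13 | P5 13-14 | P6 14-17 | P7 17-30 | P4 30-44 | P1 44-59 | P3 59-76 |
Completion: P0=10  P1=59  P2=13  P3=76  P4=44  P5=14  P6=17  P7=30
Turnaround (C−A): P0=10  P1=58  P2=9  P3=71  P4=32  P5=2  P6=5  P7=17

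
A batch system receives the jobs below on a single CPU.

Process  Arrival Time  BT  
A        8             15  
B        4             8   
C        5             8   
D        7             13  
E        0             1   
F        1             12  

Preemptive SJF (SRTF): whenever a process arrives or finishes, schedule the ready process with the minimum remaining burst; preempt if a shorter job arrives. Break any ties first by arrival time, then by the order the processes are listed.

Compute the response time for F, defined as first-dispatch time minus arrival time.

0

Gantt: | E 0-1 | F 1-4 | B 4-12 | C 12-20 | F 20-29 | D 29-42 | A 42-57 |
Completion: A=57  B=12  C=20  D=42  E=1  F=29
Turnaround (C−A): A=49  B=8  C=15  D=35  E=1  F=28
Response(F) = first start − arrival = 1 − 1 = 0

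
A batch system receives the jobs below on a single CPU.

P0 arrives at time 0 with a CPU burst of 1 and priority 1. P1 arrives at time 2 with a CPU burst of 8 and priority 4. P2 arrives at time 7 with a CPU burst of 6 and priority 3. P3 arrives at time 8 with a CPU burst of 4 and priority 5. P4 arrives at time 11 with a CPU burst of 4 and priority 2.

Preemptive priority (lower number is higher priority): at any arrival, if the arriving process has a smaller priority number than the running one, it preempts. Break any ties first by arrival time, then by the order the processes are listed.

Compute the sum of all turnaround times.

Gantt: | P0 0-1 | idle 1-2 | P1 2-7 | P2 7-11 | P4 11-15 | P2 15-17 | P1 17-20 | P3 20-24 |
Completion: P0=1  P1=20  P2=17  P3=24  P4=15
Turnaround = completion − arrival: P0=1, P1=18, P2=10, P3=16, P4=4
Total turnaround = 1 + 18 + 10 + 16 + 4 = 49

49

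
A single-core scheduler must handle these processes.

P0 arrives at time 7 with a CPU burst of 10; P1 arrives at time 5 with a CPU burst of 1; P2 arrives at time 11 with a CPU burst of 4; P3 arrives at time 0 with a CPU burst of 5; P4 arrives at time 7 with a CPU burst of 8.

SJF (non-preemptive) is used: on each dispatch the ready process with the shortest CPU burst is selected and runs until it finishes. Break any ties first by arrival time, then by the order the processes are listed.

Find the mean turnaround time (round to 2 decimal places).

8.80

Gantt: | P3 0-5 | P1 5-6 | idle 6-7 | P4 7-15 | P2 15-19 | P0 19-29 |
Completion: P0=29  P1=6  P2=19  P3=5  P4=15
Turnaround (C−A): P0=22  P1=1  P2=8  P3=5  P4=8
Turnaround times: P0=22, P1=1, P2=8, P3=5, P4=8
Average turnaround = (22+1+8+5+8) / 5 = 44/5 = 8.80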